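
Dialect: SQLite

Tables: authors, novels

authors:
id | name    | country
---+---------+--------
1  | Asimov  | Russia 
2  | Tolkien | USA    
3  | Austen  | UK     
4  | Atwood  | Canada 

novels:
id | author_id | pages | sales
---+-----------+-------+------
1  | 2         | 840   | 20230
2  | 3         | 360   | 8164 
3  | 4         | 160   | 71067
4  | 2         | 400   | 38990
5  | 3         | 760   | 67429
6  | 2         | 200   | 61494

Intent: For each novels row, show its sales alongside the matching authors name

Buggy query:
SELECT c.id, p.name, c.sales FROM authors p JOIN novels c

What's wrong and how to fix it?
Bug: Missing join condition: each novels row is matched to all authors rows instead of just its own

Fix: Specify the join condition linking the foreign key to the parent id

Corrected query:
SELECT c.id, p.name, c.sales FROM authors p JOIN novels c ON c.author_id = p.id

Result:
id | name    | sales
---+---------+------
1  | Tolkien | 20230
2  | Austen  | 8164 
3  | Atwood  | 71067
4  | Tolkien | 38990
5  | Austen  | 67429
6  | Tolkien | 61494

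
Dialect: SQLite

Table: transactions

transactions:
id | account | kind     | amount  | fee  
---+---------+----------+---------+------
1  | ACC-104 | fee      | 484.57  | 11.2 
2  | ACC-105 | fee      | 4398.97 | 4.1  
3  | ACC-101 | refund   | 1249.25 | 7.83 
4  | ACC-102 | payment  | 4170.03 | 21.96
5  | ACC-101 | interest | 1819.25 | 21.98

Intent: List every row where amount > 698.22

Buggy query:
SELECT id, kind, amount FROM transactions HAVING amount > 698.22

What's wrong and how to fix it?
Bug: This is a non-aggregate query (no GROUP BY, no aggregates), so in SQLite the HAVING clause is invalid here; a row-level condition belongs in WHERE

Fix: Replace HAVING with WHERE since the condition applies to individual rows

Corrected query:
SELECT id, kind, amount FROM transactions WHERE amount > 698.22

Result:
id | kind     | amount 
---+----------+--------
2  | fee      | 4398.97
3  | refund   | 1249.25
4  | payment  | 4170.03
5  | interest | 1819.25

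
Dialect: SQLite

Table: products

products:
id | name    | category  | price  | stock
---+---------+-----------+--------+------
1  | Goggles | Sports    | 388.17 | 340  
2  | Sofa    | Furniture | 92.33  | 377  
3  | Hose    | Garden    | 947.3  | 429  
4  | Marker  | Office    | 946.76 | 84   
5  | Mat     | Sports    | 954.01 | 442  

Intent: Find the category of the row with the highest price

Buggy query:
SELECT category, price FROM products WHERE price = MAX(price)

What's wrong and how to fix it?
Bug: WHERE is evaluated per row; an aggregate over the whole table isn't defined there

Fix: Use a subquery: WHERE price = (SELECT MAX(price) FROM products)

Corrected query:
SELECT category, price FROM products WHERE price = (SELECT MAX(price) FROM products)

Result:
category | price 
---------+-------
Sports   | 954.01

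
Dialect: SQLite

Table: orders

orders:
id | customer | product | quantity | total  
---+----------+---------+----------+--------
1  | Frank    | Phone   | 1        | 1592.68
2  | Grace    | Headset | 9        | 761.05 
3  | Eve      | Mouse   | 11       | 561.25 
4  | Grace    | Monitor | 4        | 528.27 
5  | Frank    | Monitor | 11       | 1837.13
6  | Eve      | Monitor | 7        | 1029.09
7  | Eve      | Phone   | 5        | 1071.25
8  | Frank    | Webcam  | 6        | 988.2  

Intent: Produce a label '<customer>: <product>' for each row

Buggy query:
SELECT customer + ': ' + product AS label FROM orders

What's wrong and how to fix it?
Bug: SQLite uses || for string concatenation; + coerces text to numbers (yielding 0)

Fix: Use the || operator for string concatenation

Corrected query:
SELECT customer || ': ' || product AS label FROM orders

Result:
label         
--------------
Frank: Phone  
Grace: Headset
Eve: Mouse    
Grace: Monitor
Frank: Monitor
Eve: Monitor  
Eve: Phone    
Frank: Webcam 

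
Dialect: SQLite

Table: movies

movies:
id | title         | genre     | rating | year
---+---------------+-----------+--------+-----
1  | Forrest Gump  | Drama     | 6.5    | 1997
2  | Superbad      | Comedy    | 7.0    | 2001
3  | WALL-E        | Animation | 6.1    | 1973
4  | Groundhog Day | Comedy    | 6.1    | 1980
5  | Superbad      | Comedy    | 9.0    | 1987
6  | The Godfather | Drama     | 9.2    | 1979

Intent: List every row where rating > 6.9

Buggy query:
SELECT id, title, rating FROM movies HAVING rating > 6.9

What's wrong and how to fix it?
Bug: This is a non-aggregate query (no GROUP BY, no aggregates), so in SQLite the HAVING clause is invalid here; a row-level condition belongs in WHERE

Fix: Replace HAVING with WHERE since the condition applies to individual rows

Corrected query:
SELECT id, title, rating FROM movies WHERE rating > 6.9

Result:
id | title         | rating
---+---------------+-------
2  | Superbad      | 7     
5  | Superbad      | 9     
6  | The Godfather | 9.2   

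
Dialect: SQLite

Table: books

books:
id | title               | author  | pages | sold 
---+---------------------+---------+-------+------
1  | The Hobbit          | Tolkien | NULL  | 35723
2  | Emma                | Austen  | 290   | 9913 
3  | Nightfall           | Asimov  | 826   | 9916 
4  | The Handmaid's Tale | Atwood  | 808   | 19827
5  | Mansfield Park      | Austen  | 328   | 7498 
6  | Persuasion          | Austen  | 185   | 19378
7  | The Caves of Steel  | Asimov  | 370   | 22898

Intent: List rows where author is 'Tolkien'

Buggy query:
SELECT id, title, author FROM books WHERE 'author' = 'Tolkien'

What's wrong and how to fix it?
Bug: Single quotes denote string literals in SQL; the column name is being compared as a constant string

Fix: Reference the column as author without single quotes

Corrected query:
SELECT id, title, author FROM books WHERE author = 'Tolkien'

Result:
id | title      | author 
---+------------+--------
1  | The Hobbit | Tolkien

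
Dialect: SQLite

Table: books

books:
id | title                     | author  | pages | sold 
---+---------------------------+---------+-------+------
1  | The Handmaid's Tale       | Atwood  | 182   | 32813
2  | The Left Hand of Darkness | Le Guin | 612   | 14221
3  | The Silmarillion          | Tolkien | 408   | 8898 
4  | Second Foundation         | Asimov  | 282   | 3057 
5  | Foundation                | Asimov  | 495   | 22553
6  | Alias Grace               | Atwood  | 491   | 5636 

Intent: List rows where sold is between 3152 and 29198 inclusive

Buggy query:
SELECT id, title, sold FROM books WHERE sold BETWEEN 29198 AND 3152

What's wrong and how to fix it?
Bug: The bounds are reversed; BETWEEN a AND b requires a <= b to match anything

Fix: Write BETWEEN 3152 AND 29198

Corrected query:
SELECT id, title, sold FROM books WHERE sold BETWEEN 3152 AND 29198

Result:
id | title                     | sold 
---+---------------------------+------
2  | The Left Hand of Darkness | 14221
3  | The Silmarillion          | 8898 
5  | Foundation                | 22553
6  | Alias Grace               | 5636 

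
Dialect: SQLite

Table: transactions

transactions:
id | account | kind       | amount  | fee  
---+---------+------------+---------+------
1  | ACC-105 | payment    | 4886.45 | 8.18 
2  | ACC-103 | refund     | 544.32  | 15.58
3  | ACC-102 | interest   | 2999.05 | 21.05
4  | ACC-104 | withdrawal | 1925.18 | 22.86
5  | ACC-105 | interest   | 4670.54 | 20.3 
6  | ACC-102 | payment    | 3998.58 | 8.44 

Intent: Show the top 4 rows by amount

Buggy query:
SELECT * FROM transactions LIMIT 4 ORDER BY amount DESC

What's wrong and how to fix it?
Bug: ORDER BY cannot follow LIMIT; LIMIT is the final clause

Fix: Swap the clauses: ORDER BY first, then LIMIT

Corrected query:
SELECT * FROM transactions ORDER BY amount DESC LIMIT 4

Result:
id | account | kind     | amount  | fee  
---+---------+----------+---------+------
1  | ACC-105 | payment  | 4886.45 | 8.18 
5  | ACC-105 | interest | 4670.54 | 20.3 
6  | ACC-102 | payment  | 3998.58 | 8.44 
3  | ACC-102 | interest | 2999.05 | 21.05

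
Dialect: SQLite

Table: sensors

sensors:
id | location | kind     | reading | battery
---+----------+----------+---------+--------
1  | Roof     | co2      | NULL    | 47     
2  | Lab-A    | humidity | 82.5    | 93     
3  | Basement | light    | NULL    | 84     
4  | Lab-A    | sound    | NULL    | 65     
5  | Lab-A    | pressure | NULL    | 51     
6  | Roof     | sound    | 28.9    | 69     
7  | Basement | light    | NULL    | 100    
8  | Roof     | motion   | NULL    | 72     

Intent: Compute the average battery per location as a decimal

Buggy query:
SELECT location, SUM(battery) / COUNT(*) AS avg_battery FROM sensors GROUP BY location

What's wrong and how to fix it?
Bug: SUM(battery) and COUNT(*) are both integers; the division truncates the fractional part

Fix: Multiply by 1.0 (or CAST to REAL) to force floating-point division

Corrected query:
SELECT location, SUM(battery) * 1.0 / COUNT(*) AS avg_battery FROM sensors GROUP BY location

Result:
location | avg_battery
---------+------------
Basement | 92         
Lab-A    | 69.666667  
Roof     | 62.666667  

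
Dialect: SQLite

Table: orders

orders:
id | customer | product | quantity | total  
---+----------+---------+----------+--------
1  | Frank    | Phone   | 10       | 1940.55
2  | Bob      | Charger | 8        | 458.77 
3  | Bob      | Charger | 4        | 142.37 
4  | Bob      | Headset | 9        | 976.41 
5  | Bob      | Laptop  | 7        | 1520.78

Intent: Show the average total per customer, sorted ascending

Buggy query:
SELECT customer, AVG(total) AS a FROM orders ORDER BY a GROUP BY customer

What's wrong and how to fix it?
Bug: ORDER BY appears before GROUP BY; SQL clause order requires GROUP BY first

Fix: Move ORDER BY to the end, after GROUP BY

Corrected query:
SELECT customer, AVG(total) AS a FROM orders GROUP BY customer ORDER BY a

Result:
customer | a       
---------+---------
Bob      | 774.5825
Frank    | 1940.55 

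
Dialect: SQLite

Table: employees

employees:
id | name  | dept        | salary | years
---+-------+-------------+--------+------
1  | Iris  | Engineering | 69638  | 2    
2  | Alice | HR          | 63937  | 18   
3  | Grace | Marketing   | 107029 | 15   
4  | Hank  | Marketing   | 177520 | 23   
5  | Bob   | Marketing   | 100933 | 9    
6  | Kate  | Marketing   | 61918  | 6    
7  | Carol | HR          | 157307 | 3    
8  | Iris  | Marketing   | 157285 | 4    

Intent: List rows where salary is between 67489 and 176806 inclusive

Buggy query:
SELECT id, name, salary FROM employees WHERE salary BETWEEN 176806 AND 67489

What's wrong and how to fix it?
Bug: BETWEEN expects the lower bound first; with 176806 AND 67489 the range is empty

Fix: Swap the bounds so the smaller value comes first

Corrected query:
SELECT id, name, salary FROM employees WHERE salary BETWEEN 67489 AND 176806

Result:
id | name  | salary
---+-------+-------
1  | Iris  | 69638 
3  | Grace | 107029
5  | Bob   | 100933
7  | Carol | 157307
8  | Iris  | 157285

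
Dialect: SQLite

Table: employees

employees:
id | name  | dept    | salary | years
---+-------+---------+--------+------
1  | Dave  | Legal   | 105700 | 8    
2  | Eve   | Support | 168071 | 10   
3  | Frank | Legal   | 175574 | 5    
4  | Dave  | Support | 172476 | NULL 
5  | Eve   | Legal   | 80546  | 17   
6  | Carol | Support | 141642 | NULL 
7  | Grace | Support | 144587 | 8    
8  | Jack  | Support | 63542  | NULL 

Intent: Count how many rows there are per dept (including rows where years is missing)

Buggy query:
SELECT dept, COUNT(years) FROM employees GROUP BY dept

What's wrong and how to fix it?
Bug: COUNT(years) skips NULLs, so groups with missing years are undercounted

Fix: Use COUNT(*) to count all rows regardless of NULL

Corrected query:
SELECT dept, COUNT(*) FROM employees GROUP BY dept

Result:
dept    | COUNT(*)
--------+---------
Legal   | 3       
Support | 5       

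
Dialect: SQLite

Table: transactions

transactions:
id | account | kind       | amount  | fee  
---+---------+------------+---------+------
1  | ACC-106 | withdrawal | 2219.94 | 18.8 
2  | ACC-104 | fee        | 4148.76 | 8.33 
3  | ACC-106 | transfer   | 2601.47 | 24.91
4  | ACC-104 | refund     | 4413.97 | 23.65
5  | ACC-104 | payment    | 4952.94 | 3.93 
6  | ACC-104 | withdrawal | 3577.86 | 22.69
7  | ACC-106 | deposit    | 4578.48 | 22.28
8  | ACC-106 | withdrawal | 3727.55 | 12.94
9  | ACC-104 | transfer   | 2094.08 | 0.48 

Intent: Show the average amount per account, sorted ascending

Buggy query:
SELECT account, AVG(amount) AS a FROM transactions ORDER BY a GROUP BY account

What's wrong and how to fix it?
Bug: ORDER BY appears before GROUP BY; SQL clause order requires GROUP BY first

Fix: Move ORDER BY to the end, after GROUP BY

Corrected query:
SELECT account, AVG(amount) AS a FROM transactions GROUP BY account ORDER BY a

Result:
account | a       
--------+---------
ACC-106 | 3281.86 
ACC-104 | 3837.522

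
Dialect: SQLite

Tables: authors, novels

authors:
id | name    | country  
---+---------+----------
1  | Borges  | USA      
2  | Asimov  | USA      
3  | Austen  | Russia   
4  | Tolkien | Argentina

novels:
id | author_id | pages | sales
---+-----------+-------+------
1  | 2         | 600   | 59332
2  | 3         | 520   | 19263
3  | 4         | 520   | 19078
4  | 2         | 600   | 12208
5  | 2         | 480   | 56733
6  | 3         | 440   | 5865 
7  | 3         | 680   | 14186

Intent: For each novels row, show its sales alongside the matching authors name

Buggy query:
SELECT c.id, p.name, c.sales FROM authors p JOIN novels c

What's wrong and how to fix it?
Bug: Missing join condition: each novels row is matched to all authors rows instead of just its own

Fix: Specify the join condition linking the foreign key to the parent id

Corrected query:
SELECT c.id, p.name, c.sales FROM authors p JOIN novels c ON c.author_id = p.id

Result:
id | name    | sales
---+---------+------
1  | Asimov  | 59332
2  | Austen  | 19263
3  | Tolkien | 19078
4  | Asimov  | 12208
5  | Asimov  | 56733
6  | Austen  | 5865 
7  | Austen  | 14186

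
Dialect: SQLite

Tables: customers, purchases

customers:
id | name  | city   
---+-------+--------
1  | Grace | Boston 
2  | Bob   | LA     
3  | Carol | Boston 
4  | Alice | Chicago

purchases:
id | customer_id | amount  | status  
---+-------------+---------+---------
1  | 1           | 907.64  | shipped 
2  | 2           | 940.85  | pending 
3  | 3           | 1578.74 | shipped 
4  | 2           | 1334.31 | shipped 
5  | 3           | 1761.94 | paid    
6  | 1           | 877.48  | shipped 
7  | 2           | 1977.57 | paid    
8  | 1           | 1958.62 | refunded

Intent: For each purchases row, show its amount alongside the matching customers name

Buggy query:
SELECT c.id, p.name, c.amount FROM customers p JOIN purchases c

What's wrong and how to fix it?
Bug: JOIN with no ON clause produces a cartesian product; every purchases row pairs with every customers row

Fix: Add ON c.customer_id = p.id to the JOIN

Corrected query:
SELECT c.id, p.name, c.amount FROM customers p JOIN purchases c ON c.customer_id = p.id

Result:
id | name  | amount 
---+-------+--------
1  | Grace | 907.64 
2  | Bob   | 940.85 
3  | Carol | 1578.74
4  | Bob   | 1334.31
5  | Carol | 1761.94
6  | Grace | 877.48 
7  | Bob   | 1977.57
8  | Grace | 1958.62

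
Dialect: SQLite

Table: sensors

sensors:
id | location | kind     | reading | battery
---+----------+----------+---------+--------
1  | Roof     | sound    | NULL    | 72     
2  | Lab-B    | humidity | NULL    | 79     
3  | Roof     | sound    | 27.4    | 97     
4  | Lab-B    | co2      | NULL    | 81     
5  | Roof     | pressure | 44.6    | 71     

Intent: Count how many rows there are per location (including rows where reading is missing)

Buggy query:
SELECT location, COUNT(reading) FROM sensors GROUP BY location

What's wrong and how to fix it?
Bug: COUNT(reading) skips NULLs, so groups with missing reading are undercounted

Fix: Use COUNT(*) to count all rows regardless of NULL

Corrected query:
SELECT location, COUNT(*) FROM sensors GROUP BY location

Result:
location | COUNT(*)
---------+---------
Lab-B    | 2       
Roof     | 3       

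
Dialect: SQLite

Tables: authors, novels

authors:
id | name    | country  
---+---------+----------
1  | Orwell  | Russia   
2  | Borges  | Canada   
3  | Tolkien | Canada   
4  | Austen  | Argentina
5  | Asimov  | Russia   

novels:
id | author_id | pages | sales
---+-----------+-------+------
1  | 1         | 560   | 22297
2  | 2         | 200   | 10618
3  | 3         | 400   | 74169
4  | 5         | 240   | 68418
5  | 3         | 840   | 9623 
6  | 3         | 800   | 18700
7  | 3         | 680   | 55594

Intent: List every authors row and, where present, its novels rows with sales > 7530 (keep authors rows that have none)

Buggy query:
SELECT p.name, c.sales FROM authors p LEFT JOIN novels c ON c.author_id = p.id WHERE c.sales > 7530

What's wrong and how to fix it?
Bug: A WHERE condition on the right-hand table after LEFT JOIN drops unmatched parents

Fix: Move the right-table condition into the ON clause so unmatched parents are kept

Corrected query:
SELECT p.name, c.sales FROM authors p LEFT JOIN novels c ON c.author_id = p.id AND c.sales > 7530

Result:
name    | sales
--------+------
Orwell  | 22297
Borges  | 10618
Tolkien | 9623 
Tolkien | 18700
Tolkien | 55594
Tolkien | 74169
Austen  | NULL 
Asimov  | 68418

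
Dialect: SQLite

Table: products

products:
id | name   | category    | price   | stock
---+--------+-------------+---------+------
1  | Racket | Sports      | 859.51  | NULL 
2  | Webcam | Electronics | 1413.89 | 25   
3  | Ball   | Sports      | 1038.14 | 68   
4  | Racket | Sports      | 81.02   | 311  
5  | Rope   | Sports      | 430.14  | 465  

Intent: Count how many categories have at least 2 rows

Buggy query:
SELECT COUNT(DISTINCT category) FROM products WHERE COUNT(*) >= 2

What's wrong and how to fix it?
Bug: WHERE filters individual rows, not groups, so a group-level COUNT is invalid there

Fix: Use a subquery that GROUPs and filters with HAVING, then count its rows

Corrected query:
SELECT COUNT(*) FROM (SELECT category FROM products GROUP BY category HAVING COUNT(*) >= 2)

Result:
COUNT(*)
--------
1       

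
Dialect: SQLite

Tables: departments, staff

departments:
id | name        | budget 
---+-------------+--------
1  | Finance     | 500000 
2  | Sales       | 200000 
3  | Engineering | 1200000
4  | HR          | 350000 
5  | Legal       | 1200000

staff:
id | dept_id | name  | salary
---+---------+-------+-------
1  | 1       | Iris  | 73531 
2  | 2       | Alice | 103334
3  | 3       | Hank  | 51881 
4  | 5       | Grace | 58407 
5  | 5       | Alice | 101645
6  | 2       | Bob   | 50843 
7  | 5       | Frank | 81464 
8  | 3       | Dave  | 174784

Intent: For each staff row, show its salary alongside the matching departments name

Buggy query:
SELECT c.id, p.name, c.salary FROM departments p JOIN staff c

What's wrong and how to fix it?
Bug: JOIN with no ON clause produces a cartesian product; every staff row pairs with every departments row

Fix: Add ON c.dept_id = p.id to the JOIN

Corrected query:
SELECT c.id, p.name, c.salary FROM departments p JOIN staff c ON c.dept_id = p.id

Result:
id | name        | salary
---+-------------+-------
1  | Finance     | 73531 
2  | Sales       | 103334
3  | Engineering | 51881 
4  | Legal       | 58407 
5  | Legal       | 101645
6  | Sales       | 50843 
7  | Legal       | 81464 
8  | Engineering | 174784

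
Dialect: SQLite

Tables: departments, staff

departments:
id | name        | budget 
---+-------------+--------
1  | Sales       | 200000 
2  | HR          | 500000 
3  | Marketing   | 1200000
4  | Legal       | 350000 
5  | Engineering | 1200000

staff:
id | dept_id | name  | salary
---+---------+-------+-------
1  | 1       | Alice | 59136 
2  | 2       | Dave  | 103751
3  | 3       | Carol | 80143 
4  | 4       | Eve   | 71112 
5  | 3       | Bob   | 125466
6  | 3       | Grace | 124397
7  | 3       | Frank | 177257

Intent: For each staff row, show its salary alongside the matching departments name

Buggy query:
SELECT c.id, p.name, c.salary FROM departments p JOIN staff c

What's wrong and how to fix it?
Bug: JOIN with no ON clause produces a cartesian product; every staff row pairs with every departments row

Fix: Add ON c.dept_id = p.id to the JOIN

Corrected query:
SELECT c.id, p.name, c.salary FROM departments p JOIN staff c ON c.dept_id = p.id

Result:
id | name      | salary
---+-----------+-------
1  | Sales     | 59136 
2  | HR        | 103751
3  | Marketing | 80143 
4  | Legal     | 71112 
5  | Marketing | 125466
6  | Marketing | 124397
7  | Marketing | 177257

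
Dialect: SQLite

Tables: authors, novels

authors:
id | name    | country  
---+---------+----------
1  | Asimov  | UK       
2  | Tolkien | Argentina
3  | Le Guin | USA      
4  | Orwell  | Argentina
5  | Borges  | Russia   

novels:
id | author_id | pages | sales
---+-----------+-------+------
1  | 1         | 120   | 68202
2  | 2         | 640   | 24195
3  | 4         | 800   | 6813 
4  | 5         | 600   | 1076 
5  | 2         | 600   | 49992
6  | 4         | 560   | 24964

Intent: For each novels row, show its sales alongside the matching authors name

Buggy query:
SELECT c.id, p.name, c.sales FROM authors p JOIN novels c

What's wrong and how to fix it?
Bug: JOIN with no ON clause produces a cartesian product; every novels row pairs with every authors row

Fix: Specify the join condition linking the foreign key to the parent id

Corrected query:
SELECT c.id, p.name, c.sales FROM authors p JOIN novels c ON c.author_id = p.id

Result:
id | name    | sales
---+---------+------
1  | Asimov  | 68202
2  | Tolkien | 24195
3  | Orwell  | 6813 
4  | Borges  | 1076 
5  | Tolkien | 49992
6  | Orwell  | 24964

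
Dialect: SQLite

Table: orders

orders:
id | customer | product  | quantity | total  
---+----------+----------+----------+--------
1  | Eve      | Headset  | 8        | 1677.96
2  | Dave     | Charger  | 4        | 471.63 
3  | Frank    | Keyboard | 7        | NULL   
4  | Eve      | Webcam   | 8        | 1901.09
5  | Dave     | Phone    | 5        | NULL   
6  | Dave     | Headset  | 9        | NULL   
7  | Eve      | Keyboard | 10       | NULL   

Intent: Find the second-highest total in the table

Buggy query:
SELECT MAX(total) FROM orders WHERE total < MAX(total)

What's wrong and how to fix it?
Bug: MAX(total) on the right of the comparison is an aggregate-in-WHERE error

Fix: Put the inner MAX in a scalar subquery

Corrected query:
SELECT MAX(total) FROM orders WHERE total < (SELECT MAX(total) FROM orders)

Result:
MAX(total)
----------
1677.96   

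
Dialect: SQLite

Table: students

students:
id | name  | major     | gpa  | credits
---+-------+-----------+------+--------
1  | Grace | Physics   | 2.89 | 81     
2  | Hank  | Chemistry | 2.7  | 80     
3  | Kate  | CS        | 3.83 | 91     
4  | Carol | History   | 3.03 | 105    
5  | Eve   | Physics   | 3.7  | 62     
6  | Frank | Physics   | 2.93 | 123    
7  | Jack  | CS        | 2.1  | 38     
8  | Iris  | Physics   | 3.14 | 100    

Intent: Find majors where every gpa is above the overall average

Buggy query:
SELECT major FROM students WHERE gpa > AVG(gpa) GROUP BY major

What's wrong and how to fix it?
Bug: WHERE evaluates per row before aggregation, so AVG() is unavailable

Fix: Compute the overall average in a scalar subquery and compare each group's MIN against it in HAVING

Corrected query:
SELECT major FROM students GROUP BY major HAVING MIN(gpa) > (SELECT AVG(gpa) FROM students)

Result:
(no rows)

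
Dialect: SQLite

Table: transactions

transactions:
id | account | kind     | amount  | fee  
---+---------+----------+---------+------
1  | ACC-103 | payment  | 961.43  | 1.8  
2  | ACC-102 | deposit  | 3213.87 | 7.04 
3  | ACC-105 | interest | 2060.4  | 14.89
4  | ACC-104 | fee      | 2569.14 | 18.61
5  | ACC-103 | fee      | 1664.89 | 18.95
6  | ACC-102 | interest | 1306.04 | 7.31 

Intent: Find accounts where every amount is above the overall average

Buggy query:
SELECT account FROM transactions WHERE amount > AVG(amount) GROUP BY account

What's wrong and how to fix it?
Bug: WHERE evaluates per row before aggregation, so AVG() is unavailable

Fix: Use a subquery for AVG and a HAVING MIN(...) filter so the condition holds for every row in the group

Corrected query:
SELECT account FROM transactions GROUP BY account HAVING MIN(amount) > (SELECT AVG(amount) FROM transactions)

Result:
account
-------
ACC-104
ACC-105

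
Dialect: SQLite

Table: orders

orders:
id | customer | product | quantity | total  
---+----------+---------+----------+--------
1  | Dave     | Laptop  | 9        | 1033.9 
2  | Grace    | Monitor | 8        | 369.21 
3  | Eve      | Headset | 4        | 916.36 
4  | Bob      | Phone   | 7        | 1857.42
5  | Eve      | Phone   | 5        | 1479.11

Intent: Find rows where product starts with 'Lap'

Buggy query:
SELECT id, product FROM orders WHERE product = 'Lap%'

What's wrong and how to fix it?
Bug: Wildcards only work with LIKE; '=' treats '%' as a literal character

Fix: Replace '=' with LIKE so 'Lap%' is treated as a pattern

Corrected query:
SELECT id, product FROM orders WHERE product LIKE 'Lap%'

Result:
id | product
---+--------
1  | Laptop 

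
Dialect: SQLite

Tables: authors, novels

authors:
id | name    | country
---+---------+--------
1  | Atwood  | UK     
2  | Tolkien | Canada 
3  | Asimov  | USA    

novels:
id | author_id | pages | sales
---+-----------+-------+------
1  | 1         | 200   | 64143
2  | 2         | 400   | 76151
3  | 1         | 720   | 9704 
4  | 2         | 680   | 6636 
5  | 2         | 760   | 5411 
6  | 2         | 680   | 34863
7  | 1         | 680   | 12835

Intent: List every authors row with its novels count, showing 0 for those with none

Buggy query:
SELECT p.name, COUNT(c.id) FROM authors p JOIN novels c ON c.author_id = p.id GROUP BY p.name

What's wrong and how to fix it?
Bug: INNER JOIN drops authors rows that have no matching novels rows

Fix: Switch to LEFT JOIN to retain unmatched parent rows

Corrected query:
SELECT p.name, COUNT(c.id) FROM authors p LEFT JOIN novels c ON c.author_id = p.id GROUP BY p.name

Result:
name    | COUNT(c.id)
--------+------------
Asimov  | 0          
Atwood  | 3          
Tolkien | 4          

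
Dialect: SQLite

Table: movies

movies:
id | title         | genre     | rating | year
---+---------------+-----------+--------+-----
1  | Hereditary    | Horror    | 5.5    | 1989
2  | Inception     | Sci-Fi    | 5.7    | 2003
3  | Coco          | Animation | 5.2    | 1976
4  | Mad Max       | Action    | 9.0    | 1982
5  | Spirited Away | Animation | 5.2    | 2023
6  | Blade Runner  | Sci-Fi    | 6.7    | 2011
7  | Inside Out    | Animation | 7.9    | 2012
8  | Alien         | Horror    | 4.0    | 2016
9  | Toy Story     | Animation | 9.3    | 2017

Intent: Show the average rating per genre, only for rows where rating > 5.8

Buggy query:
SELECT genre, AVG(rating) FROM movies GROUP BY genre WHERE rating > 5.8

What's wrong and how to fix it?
Bug: Row-level WHERE must come before GROUP BY in the clause order

Fix: Place WHERE between FROM and GROUP BY

Corrected query:
SELECT genre, AVG(rating) FROM movies WHERE rating > 5.8 GROUP BY genre

Result:
genre     | AVG(rating)
----------+------------
Action    | 9          
Animation | 8.6        
Sci-Fi    | 6.7        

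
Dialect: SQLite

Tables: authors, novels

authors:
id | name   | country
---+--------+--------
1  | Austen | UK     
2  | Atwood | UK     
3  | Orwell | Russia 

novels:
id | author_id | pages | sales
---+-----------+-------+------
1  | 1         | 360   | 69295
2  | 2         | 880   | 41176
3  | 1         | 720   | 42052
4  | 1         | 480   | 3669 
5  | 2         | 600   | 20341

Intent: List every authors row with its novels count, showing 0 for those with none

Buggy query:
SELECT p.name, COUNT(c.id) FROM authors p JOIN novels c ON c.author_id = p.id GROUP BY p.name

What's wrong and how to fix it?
Bug: An inner join excludes parents with zero children

Fix: Use LEFT JOIN so parents without children still appear (COUNT(c.id) gives 0)

Corrected query:
SELECT p.name, COUNT(c.id) FROM authors p LEFT JOIN novels c ON c.author_id = p.id GROUP BY p.name

Result:
name   | COUNT(c.id)
-------+------------
Atwood | 2          
Austen | 3          
Orwell | 0          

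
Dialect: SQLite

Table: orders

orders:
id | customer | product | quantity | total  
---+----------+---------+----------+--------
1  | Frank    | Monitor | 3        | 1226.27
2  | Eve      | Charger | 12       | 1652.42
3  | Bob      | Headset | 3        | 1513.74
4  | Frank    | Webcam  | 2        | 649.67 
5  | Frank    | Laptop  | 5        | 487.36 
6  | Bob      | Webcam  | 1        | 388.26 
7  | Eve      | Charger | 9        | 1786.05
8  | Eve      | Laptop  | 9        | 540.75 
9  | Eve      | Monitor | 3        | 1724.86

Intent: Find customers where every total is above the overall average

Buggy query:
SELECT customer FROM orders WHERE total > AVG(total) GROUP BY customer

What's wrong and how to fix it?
Bug: WHERE evaluates per row before aggregation, so AVG() is unavailable

Fix: Compute the overall average in a scalar subquery and compare each group's MIN against it in HAVING

Corrected query:
SELECT customer FROM orders GROUP BY customer HAVING MIN(total) > (SELECT AVG(total) FROM orders)

Result:
(no rows)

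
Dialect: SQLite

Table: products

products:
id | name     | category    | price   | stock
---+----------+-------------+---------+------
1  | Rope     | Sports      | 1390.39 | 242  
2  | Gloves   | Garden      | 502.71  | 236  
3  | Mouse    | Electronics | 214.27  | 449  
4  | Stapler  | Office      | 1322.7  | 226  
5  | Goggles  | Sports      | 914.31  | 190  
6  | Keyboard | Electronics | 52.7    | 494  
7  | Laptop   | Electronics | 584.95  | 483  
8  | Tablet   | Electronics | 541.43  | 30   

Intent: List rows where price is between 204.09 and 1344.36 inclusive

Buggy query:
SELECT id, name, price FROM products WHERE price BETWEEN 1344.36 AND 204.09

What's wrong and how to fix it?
Bug: The bounds are reversed; BETWEEN a AND b requires a <= b to match anything

Fix: Swap the bounds so the smaller value comes first

Corrected query:
SELECT id, name, price FROM products WHERE price BETWEEN 204.09 AND 1344.36

Result:
id | name    | price 
---+---------+-------
2  | Gloves  | 502.71
3  | Mouse   | 214.27
4  | Stapler | 1322.7
5  | Goggles | 914.31
7  | Laptop  | 584.95
8  | Tablet  | 541.43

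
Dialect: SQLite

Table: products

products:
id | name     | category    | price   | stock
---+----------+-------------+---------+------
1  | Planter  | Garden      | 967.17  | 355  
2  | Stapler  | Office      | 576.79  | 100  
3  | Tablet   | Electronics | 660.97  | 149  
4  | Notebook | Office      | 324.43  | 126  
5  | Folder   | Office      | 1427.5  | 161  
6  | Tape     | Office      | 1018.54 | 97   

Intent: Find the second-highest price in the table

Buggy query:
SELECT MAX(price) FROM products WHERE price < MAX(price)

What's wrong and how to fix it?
Bug: The inner MAX is an aggregate inside WHERE, which is not allowed

Fix: Put the inner MAX in a scalar subquery

Corrected query:
SELECT MAX(price) FROM products WHERE price < (SELECT MAX(price) FROM products)

Result:
MAX(price)
----------
1018.54   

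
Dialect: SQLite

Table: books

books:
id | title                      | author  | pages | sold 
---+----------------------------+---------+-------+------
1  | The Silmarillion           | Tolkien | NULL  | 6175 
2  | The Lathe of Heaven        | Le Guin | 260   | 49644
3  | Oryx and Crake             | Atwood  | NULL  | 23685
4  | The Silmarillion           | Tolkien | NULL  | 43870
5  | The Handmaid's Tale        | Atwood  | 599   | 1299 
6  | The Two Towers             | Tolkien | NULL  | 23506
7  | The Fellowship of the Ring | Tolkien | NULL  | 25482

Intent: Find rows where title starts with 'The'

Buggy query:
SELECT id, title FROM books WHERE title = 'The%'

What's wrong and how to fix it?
Bug: Wildcards only work with LIKE; '=' treats '%' as a literal character

Fix: Use LIKE for wildcard pattern matching

Corrected query:
SELECT id, title FROM books WHERE title LIKE 'The%'

Result:
id | title                     
---+---------------------------
1  | The Silmarillion          
2  | The Lathe of Heaven       
4  | The Silmarillion          
5  | The Handmaid's Tale       
6  | The Two Towers            
7  | The Fellowship of the Ring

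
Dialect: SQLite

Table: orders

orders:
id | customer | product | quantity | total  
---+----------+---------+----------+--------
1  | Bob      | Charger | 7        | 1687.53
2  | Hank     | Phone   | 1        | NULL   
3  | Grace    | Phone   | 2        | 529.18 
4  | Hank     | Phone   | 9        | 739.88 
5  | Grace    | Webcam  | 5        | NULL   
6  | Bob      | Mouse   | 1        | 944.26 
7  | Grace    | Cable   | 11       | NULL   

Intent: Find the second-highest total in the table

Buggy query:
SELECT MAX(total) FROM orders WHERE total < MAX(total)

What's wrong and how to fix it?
Bug: The inner MAX is an aggregate inside WHERE, which is not allowed

Fix: Put the inner MAX in a scalar subquery

Corrected query:
SELECT MAX(total) FROM orders WHERE total < (SELECT MAX(total) FROM orders)

Result:
MAX(total)
----------
944.26    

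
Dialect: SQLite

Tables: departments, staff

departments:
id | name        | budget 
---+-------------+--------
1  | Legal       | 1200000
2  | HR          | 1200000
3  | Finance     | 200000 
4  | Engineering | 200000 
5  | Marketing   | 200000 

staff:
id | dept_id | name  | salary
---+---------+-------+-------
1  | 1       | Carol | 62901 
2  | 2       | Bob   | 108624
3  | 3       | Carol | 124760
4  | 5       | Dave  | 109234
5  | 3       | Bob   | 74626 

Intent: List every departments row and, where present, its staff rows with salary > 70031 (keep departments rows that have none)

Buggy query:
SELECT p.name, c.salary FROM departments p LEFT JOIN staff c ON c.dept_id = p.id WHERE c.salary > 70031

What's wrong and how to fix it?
Bug: A WHERE condition on the right-hand table after LEFT JOIN drops unmatched parents

Fix: Put 'c.salary > 70031' in the JOIN's ON clause instead of WHERE

Corrected query:
SELECT p.name, c.salary FROM departments p LEFT JOIN staff c ON c.dept_id = p.id AND c.salary > 70031

Result:
name        | salary
------------+-------
Legal       | NULL  
HR          | 108624
Finance     | 74626 
Finance     | 124760
Engineering | NULL  
Marketing   | 109234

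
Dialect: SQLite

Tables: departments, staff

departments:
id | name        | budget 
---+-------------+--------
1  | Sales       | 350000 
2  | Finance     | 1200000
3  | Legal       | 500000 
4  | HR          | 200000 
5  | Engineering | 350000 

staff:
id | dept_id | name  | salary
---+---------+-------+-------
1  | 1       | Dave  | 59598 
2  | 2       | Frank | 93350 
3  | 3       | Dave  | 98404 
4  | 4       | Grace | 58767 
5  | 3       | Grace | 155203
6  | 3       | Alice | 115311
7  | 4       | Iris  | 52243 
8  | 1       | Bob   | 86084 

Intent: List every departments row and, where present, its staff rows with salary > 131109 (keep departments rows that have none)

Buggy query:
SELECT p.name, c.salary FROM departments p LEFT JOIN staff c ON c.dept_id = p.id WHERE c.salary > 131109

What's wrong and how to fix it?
Bug: Filtering c.salary in WHERE discards the NULL rows produced by LEFT JOIN, turning it into an inner join

Fix: Put 'c.salary > 131109' in the JOIN's ON clause instead of WHERE

Corrected query:
SELECT p.name, c.salary FROM departments p LEFT JOIN staff c ON c.dept_id = p.id AND c.salary > 131109

Result:
name        | salary
------------+-------
Sales       | NULL  
Finance     | NULL  
Legal       | 155203
HR          | NULL  
Engineering | NULL  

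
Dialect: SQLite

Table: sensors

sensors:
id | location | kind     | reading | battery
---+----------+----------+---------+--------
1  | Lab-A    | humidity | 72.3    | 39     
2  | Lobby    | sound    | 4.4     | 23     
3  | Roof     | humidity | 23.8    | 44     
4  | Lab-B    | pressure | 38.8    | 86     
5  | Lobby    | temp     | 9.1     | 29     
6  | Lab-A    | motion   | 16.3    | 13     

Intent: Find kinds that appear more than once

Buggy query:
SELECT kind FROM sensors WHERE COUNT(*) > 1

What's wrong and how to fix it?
Bug: WHERE can't reference COUNT(*); aggregates are computed after WHERE

Fix: GROUP BY kind, then filter groups with HAVING COUNT(*) > 1

Corrected query:
SELECT kind FROM sensors GROUP BY kind HAVING COUNT(*) > 1

Result:
kind    
--------
humidity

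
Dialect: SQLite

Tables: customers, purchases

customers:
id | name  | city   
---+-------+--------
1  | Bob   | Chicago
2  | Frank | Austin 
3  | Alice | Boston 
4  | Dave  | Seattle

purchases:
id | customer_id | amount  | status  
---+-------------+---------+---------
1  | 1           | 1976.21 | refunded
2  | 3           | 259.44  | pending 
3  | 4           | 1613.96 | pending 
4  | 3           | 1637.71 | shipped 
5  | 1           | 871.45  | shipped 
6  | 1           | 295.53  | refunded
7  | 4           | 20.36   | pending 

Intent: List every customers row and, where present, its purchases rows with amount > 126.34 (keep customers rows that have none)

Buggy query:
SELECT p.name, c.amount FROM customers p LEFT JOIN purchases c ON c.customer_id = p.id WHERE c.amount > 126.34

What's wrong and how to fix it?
Bug: Filtering c.amount in WHERE discards the NULL rows produced by LEFT JOIN, turning it into an inner join

Fix: Move the right-table condition into the ON clause so unmatched parents are kept

Corrected query:
SELECT p.name, c.amount FROM customers p LEFT JOIN purchases c ON c.customer_id = p.id AND c.amount > 126.34

Result:
name  | amount 
------+--------
Bob   | 295.53 
Bob   | 871.45 
Bob   | 1976.21
Frank | NULL   
Alice | 259.44 
Alice | 1637.71
Dave  | 1613.96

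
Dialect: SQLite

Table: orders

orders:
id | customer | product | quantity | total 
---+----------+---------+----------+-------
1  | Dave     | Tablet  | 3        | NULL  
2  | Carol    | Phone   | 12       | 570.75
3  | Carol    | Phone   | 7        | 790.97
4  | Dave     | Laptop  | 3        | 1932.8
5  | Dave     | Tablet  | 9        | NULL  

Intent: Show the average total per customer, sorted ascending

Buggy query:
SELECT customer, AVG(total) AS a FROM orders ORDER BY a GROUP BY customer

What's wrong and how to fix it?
Bug: ORDER BY appears before GROUP BY; SQL clause order requires GROUP BY first

Fix: Move ORDER BY to the end, after GROUP BY

Corrected query:
SELECT customer, AVG(total) AS a FROM orders GROUP BY customer ORDER BY a

Result:
customer | a     
---------+-------
Carol    | 680.86
Dave     | 1932.8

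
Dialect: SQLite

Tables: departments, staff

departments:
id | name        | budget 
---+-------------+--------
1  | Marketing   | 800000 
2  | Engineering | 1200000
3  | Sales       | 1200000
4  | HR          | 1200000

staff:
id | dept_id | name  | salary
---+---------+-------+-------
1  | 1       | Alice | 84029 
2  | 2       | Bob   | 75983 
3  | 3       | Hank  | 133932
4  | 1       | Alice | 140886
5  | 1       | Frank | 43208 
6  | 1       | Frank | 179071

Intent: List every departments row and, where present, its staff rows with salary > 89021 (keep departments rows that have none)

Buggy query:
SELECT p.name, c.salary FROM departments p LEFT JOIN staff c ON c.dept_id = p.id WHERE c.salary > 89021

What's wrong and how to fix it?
Bug: Filtering c.salary in WHERE discards the NULL rows produced by LEFT JOIN, turning it into an inner join

Fix: Put 'c.salary > 89021' in the JOIN's ON clause instead of WHERE

Corrected query:
SELECT p.name, c.salary FROM departments p LEFT JOIN staff c ON c.dept_id = p.id AND c.salary > 89021

Result:
name        | salary
------------+-------
Marketing   | 140886
Marketing   | 179071
Engineering | NULL  
Sales       | 133932
HR          | NULL  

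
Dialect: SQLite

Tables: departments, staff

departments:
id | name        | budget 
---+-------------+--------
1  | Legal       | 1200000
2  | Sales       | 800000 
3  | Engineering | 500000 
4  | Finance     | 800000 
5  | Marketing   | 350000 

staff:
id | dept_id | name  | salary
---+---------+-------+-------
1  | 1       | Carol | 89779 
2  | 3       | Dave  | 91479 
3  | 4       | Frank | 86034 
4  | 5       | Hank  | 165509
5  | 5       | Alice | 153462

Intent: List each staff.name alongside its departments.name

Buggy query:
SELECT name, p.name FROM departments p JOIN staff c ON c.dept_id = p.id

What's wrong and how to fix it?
Bug: 'name' exists in both joined tables, so the database can't tell which one is meant

Fix: Prefix ambiguous columns with the table alias

Corrected query:
SELECT c.name, p.name FROM departments p JOIN staff c ON c.dept_id = p.id

Result:
name  | name       
------+------------
Carol | Legal      
Dave  | Engineering
Frank | Finance    
Hank  | Marketing  
Alice | Marketing  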